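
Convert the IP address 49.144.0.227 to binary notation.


49 = 00110001
144 = 10010000
0 = 00000000
227 = 11100011
Binary: 00110001.10010000.00000000.11100011


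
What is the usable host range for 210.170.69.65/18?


Network: 210.170.64.0
Broadcast: 210.170.127.255
First usable = network + 1
Last usable = broadcast - 1
Range: 210.170.64.1 to 210.170.127.254


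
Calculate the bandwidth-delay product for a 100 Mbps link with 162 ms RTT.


BDP = bandwidth * RTT
= 100 Mbps * 162 ms
= 100 * 1e6 * 162 / 1000 bits
= 16200000 bits
= 2025000 bytes
= 1977.5391 KB
BDP = 16200000 bits (2025000 bytes)


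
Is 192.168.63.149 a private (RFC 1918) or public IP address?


RFC 1918 private ranges:
  10.0.0.0/8 (10.0.0.0 - 10.255.255.255)
  172.16.0.0/12 (172.16.0.0 - 172.31.255.255)
  192.168.0.0/16 (192.168.0.0 - 192.168.255.255)
Private (in 192.168.0.0/16)


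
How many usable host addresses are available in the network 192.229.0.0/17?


Host bits = 32 - 17 = 15
Total addresses = 2^15 = 32768
Usable = total - 2 (network and broadcast)
Usable hosts: 32766


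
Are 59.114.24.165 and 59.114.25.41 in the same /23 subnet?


Mask: 255.255.254.0
59.114.24.165 AND mask = 59.114.24.0
59.114.25.41 AND mask = 59.114.24.0
Yes, same subnet (59.114.24.0)


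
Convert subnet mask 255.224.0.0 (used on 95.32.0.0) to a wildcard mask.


Subnet mask: 255.224.0.0
Wildcard = 255.255.255.255 - subnet mask
255 - 255 = 0
255 - 224 = 31
255 - 0 = 255
255 - 0 = 255
Wildcard: 0.31.255.255


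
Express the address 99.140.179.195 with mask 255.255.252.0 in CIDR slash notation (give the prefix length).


Binary: 11111111.11111111.11111100.00000000
Count leading 1s
Prefix: /22


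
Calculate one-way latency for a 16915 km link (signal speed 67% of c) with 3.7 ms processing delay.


Speed = 0.67 * 3e5 km/s = 201000 km/s
Propagation delay = 16915 / 201000 = 0.0842 s = 84.1542 ms
Processing delay = 3.7 ms
Total one-way latency = 87.8542 ms


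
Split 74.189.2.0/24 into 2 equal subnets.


New prefix = 24 + 1 = 25
Each subnet has 128 addresses
  74.189.2.0/25
  74.189.2.128/25
Subnets: 74.189.2.0/25, 74.189.2.128/25


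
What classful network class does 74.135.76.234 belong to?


First octet: 74
Binary: 01001010
0xxxxxxx -> Class A (1-126)
Class A, default mask 255.0.0.0 (/8)


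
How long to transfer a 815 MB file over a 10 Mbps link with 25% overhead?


Effective throughput = 10 * (1 - 25/100) = 7.5 Mbps
File size in Mb = 815 * 8 = 6520 Mb
Time = 6520 / 7.5
Time = 869.3333 seconds


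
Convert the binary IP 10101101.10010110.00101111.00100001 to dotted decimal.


10101101 = 173
10010110 = 150
00101111 = 47
00100001 = 33
IP: 173.150.47.33


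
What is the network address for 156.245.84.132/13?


IP:   10011100.11110101.01010100.10000100
Mask: 11111111.11111000.00000000.00000000
AND operation:
Net:  10011100.11110000.00000000.00000000
Network: 156.240.0.0/13


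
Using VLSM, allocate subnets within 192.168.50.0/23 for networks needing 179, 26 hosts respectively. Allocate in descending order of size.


179 hosts -> /24 (254 usable): 192.168.50.0/24
26 hosts -> /27 (30 usable): 192.168.51.0/27
Allocation: 192.168.50.0/24 (179 hosts, 254 usable); 192.168.51.0/27 (26 hosts, 30 usable)


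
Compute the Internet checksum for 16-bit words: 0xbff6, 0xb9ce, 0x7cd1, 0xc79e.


Sum all words (with carry folding):
+ 0xbff6 = 0xbff6
+ 0xb9ce = 0x79c5
+ 0x7cd1 = 0xf696
+ 0xc79e = 0xbe35
One's complement: ~0xbe35
Checksum = 0x41ca


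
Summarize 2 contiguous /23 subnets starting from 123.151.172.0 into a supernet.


Original prefix: /23
Number of subnets: 2 = 2^1
New prefix = 23 - 1 = 22
Supernet: 123.151.172.0/22


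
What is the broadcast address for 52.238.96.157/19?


Network: 52.238.96.0/19
Host bits = 13
Set all host bits to 1:
Broadcast: 52.238.127.255


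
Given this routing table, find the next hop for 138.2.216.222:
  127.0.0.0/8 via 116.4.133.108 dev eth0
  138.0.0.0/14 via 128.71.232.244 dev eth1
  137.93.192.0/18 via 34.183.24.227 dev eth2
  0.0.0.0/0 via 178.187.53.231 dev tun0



Longest prefix match for 138.2.216.222:
  /8 127.0.0.0: no
  /14 138.0.0.0: MATCH
  /18 137.93.192.0: no
  /0 0.0.0.0: MATCH
Selected: next-hop 128.71.232.244 via eth1 (matched /14)


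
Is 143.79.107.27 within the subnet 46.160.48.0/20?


Subnet network: 46.160.48.0
Test IP AND mask: 143.79.96.0
No, 143.79.107.27 is not in 46.160.48.0/20


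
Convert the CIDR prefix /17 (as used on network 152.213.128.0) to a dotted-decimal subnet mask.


/17 means 17 network bits, 15 host bits
Binary: 11111111111111111000000000000000
Mask: 255.255.128.0


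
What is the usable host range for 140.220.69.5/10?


Network: 140.192.0.0
Broadcast: 140.255.255.255
First usable = network + 1
Last usable = broadcast - 1
Range: 140.192.0.1 to 140.255.255.254


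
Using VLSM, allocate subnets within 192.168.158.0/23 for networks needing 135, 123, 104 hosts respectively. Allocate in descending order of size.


135 hosts -> /24 (254 usable): 192.168.158.0/24
123 hosts -> /25 (126 usable): 192.168.159.0/25
104 hosts -> /25 (126 usable): 192.168.159.128/25
Allocation: 192.168.158.0/24 (135 hosts, 254 usable); 192.168.159.0/25 (123 hosts, 126 usable); 192.168.159.128/25 (104 hosts, 126 usable)


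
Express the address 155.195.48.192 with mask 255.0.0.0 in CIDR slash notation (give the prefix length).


Binary: 11111111.00000000.00000000.00000000
Count leading 1s
Prefix: /8


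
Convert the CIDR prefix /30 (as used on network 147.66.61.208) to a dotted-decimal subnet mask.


/30 means 30 network bits, 2 host bits
Binary: 11111111111111111111111111111100
Mask: 255.255.255.252


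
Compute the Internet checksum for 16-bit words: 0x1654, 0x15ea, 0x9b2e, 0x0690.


Sum all words (with carry folding):
+ 0x1654 = 0x1654
+ 0x15ea = 0x2c3e
+ 0x9b2e = 0xc76c
+ 0x0690 = 0xcdfc
One's complement: ~0xcdfc
Checksum = 0x3203


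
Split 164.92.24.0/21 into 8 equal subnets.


New prefix = 21 + 3 = 24
Each subnet has 256 addresses
  164.92.24.0/24
  164.92.25.0/24
  164.92.26.0/24
  164.92.27.0/24
  164.92.28.0/24
  164.92.29.0/24
  164.92.30.0/24
  164.92.31.0/24
Subnets: 164.92.24.0/24, 164.92.25.0/24, 164.92.26.0/24, 164.92.27.0/24, 164.92.28.0/24, 164.92.29.0/24, 164.92.30.0/24, 164.92.31.0/24


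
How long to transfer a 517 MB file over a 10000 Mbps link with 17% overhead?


Effective throughput = 10000 * (1 - 17/100) = 8300 Mbps
File size in Mb = 517 * 8 = 4136 Mb
Time = 4136 / 8300
Time = 0.4983 seconds


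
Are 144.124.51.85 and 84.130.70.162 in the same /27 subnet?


Mask: 255.255.255.224
144.124.51.85 AND mask = 144.124.51.64
84.130.70.162 AND mask = 84.130.70.160
No, different subnets (144.124.51.64 vs 84.130.70.160)


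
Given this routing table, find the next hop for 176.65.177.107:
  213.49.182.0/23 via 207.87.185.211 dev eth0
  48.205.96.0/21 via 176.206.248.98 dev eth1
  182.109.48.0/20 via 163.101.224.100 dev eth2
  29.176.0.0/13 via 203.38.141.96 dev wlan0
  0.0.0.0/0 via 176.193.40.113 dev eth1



Longest prefix match for 176.65.177.107:
  /23 213.49.182.0: no
  /21 48.205.96.0: no
  /20 182.109.48.0: no
  /13 29.176.0.0: no
  /0 0.0.0.0: MATCH
Selected: next-hop 176.193.40.113 via eth1 (matched /0)


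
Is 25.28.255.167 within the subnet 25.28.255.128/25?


Subnet network: 25.28.255.128
Test IP AND mask: 25.28.255.128
Yes, 25.28.255.167 is in 25.28.255.128/25


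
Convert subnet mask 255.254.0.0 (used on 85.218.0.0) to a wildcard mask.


Subnet mask: 255.254.0.0
Wildcard = 255.255.255.255 - subnet mask
255 - 255 = 0
255 - 254 = 1
255 - 0 = 255
255 - 0 = 255
Wildcard: 0.1.255.255


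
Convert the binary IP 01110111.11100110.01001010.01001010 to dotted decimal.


01110111 = 119
11100110 = 230
01001010 = 74
01001010 = 74
IP: 119.230.74.74


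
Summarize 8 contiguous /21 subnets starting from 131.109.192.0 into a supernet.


Original prefix: /21
Number of subnets: 8 = 2^3
New prefix = 21 - 3 = 18
Supernet: 131.109.192.0/18


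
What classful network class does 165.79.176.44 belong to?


First octet: 165
Binary: 10100101
10xxxxxx -> Class B (128-191)
Class B, default mask 255.255.0.0 (/16)


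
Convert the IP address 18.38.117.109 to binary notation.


18 = 00010010
38 = 00100110
117 = 01110101
109 = 01101101
Binary: 00010010.00100110.01110101.01101101


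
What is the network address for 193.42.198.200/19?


IP:   11000001.00101010.11000110.11001000
Mask: 11111111.11111111.11100000.00000000
AND operation:
Net:  11000001.00101010.11000000.00000000
Network: 193.42.192.0/19


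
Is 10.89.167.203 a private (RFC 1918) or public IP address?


RFC 1918 private ranges:
  10.0.0.0/8 (10.0.0.0 - 10.255.255.255)
  172.16.0.0/12 (172.16.0.0 - 172.31.255.255)
  192.168.0.0/16 (192.168.0.0 - 192.168.255.255)
Private (in 10.0.0.0/8)


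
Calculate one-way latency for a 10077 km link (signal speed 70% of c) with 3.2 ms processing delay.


Speed = 0.7 * 3e5 km/s = 210000 km/s
Propagation delay = 10077 / 210000 = 0.048 s = 47.9857 ms
Processing delay = 3.2 ms
Total one-way latency = 51.1857 ms


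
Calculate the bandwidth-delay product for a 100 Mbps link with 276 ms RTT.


BDP = bandwidth * RTT
= 100 Mbps * 276 ms
= 100 * 1e6 * 276 / 1000 bits
= 27600000 bits
= 3450000 bytes
= 3369.1406 KB
BDP = 27600000 bits (3450000 bytes)


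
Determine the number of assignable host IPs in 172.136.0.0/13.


Host bits = 32 - 13 = 19
Total addresses = 2^19 = 524288
Usable = total - 2 (network and broadcast)
Usable hosts: 524286


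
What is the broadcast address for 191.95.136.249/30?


Network: 191.95.136.248/30
Host bits = 2
Set all host bits to 1:
Broadcast: 191.95.136.251


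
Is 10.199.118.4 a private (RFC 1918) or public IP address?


RFC 1918 private ranges:
  10.0.0.0/8 (10.0.0.0 - 10.255.255.255)
  172.16.0.0/12 (172.16.0.0 - 172.31.255.255)
  192.168.0.0/16 (192.168.0.0 - 192.168.255.255)
Private (in 10.0.0.0/8)


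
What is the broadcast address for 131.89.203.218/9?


Network: 131.0.0.0/9
Host bits = 23
Set all host bits to 1:
Broadcast: 131.127.255.255


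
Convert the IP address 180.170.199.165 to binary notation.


180 = 10110100
170 = 10101010
199 = 11000111
165 = 10100101
Binary: 10110100.10101010.11000111.10100101


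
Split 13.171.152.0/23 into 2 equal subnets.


New prefix = 23 + 1 = 24
Each subnet has 256 addresses
  13.171.152.0/24
  13.171.153.0/24
Subnets: 13.171.152.0/24, 13.171.153.0/24


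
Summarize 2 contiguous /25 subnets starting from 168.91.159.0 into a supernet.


Original prefix: /25
Number of subnets: 2 = 2^1
New prefix = 25 - 1 = 24
Supernet: 168.91.159.0/24


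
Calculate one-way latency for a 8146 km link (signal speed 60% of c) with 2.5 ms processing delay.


Speed = 0.6 * 3e5 km/s = 180000 km/s
Propagation delay = 8146 / 180000 = 0.0453 s = 45.2556 ms
Processing delay = 2.5 ms
Total one-way latency = 47.7556 ms


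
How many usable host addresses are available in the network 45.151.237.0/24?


Host bits = 32 - 24 = 8
Total addresses = 2^8 = 256
Usable = total - 2 (network and broadcast)
Usable hosts: 254


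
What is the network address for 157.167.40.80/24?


IP:   10011101.10100111.00101000.01010000
Mask: 11111111.11111111.11111111.00000000
AND operation:
Net:  10011101.10100111.00101000.00000000
Network: 157.167.40.0/24


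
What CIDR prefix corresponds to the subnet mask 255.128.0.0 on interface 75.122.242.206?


Binary: 11111111.10000000.00000000.00000000
Count leading 1s
Prefix: /9


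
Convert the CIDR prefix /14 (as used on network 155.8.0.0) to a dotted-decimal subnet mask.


/14 means 14 network bits, 18 host bits
Binary: 11111111111111000000000000000000
Mask: 255.252.0.0


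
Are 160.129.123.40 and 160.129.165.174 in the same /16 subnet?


Mask: 255.255.0.0
160.129.123.40 AND mask = 160.129.0.0
160.129.165.174 AND mask = 160.129.0.0
Yes, same subnet (160.129.0.0)


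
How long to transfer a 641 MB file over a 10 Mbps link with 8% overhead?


Effective throughput = 10 * (1 - 8/100) = 9.2 Mbps
File size in Mb = 641 * 8 = 5128 Mb
Time = 5128 / 9.2
Time = 557.3913 seconds


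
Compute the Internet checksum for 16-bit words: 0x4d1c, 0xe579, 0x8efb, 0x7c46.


Sum all words (with carry folding):
+ 0x4d1c = 0x4d1c
+ 0xe579 = 0x3296
+ 0x8efb = 0xc191
+ 0x7c46 = 0x3dd8
One's complement: ~0x3dd8
Checksum = 0xc227


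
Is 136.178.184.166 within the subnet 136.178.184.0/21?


Subnet network: 136.178.184.0
Test IP AND mask: 136.178.184.0
Yes, 136.178.184.166 is in 136.178.184.0/21


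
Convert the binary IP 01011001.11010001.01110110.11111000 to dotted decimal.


01011001 = 89
11010001 = 209
01110110 = 118
11111000 = 248
IP: 89.209.118.248


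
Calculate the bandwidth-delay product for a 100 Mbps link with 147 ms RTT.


BDP = bandwidth * RTT
= 100 Mbps * 147 ms
= 100 * 1e6 * 147 / 1000 bits
= 14700000 bits
= 1837500 bytes
= 1794.4336 KB
BDP = 14700000 bits (1837500 bytes)


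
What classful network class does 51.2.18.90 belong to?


First octet: 51
Binary: 00110011
0xxxxxxx -> Class A (1-126)
Class A, default mask 255.0.0.0 (/8)


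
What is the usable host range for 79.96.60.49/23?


Network: 79.96.60.0
Broadcast: 79.96.61.255
First usable = network + 1
Last usable = broadcast - 1
Range: 79.96.60.1 to 79.96.61.254


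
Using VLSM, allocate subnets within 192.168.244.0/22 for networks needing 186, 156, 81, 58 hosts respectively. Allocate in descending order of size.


186 hosts -> /24 (254 usable): 192.168.244.0/24
156 hosts -> /24 (254 usable): 192.168.245.0/24
81 hosts -> /25 (126 usable): 192.168.246.0/25
58 hosts -> /26 (62 usable): 192.168.246.128/26
Allocation: 192.168.244.0/24 (186 hosts, 254 usable); 192.168.245.0/24 (156 hosts, 254 usable); 192.168.246.0/25 (81 hosts, 126 usable); 192.168.246.128/26 (58 hosts, 62 usable)


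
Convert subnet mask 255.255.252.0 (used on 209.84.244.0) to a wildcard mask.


Subnet mask: 255.255.252.0
Wildcard = 255.255.255.255 - subnet mask
255 - 255 = 0
255 - 255 = 0
255 - 252 = 3
255 - 0 = 255
Wildcard: 0.0.3.255


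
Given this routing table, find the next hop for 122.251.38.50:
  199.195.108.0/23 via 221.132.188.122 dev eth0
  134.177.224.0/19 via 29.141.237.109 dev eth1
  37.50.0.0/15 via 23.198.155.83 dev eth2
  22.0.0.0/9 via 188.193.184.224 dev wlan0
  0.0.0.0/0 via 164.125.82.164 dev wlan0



Longest prefix match for 122.251.38.50:
  /23 199.195.108.0: no
  /19 134.177.224.0: no
  /15 37.50.0.0: no
  /9 22.0.0.0: no
  /0 0.0.0.0: MATCH
Selected: next-hop 164.125.82.164 via wlan0 (matched /0)


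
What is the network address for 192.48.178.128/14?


IP:   11000000.00110000.10110010.10000000
Mask: 11111111.11111100.00000000.00000000
AND operation:
Net:  11000000.00110000.00000000.00000000
Network: 192.48.0.0/14


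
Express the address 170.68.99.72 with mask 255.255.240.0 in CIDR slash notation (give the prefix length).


Binary: 11111111.11111111.11110000.00000000
Count leading 1s
Prefix: /20


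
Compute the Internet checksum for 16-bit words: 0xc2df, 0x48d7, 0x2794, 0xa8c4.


Sum all words (with carry folding):
+ 0xc2df = 0xc2df
+ 0x48d7 = 0x0bb7
+ 0x2794 = 0x334b
+ 0xa8c4 = 0xdc0f
One's complement: ~0xdc0f
Checksum = 0x23f0


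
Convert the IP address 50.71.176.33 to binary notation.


50 = 00110010
71 = 01000111
176 = 10110000
33 = 00100001
Binary: 00110010.01000111.10110000.00100001


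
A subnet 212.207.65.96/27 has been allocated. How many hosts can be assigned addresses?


Host bits = 32 - 27 = 5
Total addresses = 2^5 = 32
Usable = total - 2 (network and broadcast)
Usable hosts: 30


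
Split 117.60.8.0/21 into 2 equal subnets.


New prefix = 21 + 1 = 22
Each subnet has 1024 addresses
  117.60.8.0/22
  117.60.12.0/22
Subnets: 117.60.8.0/22, 117.60.12.0/22


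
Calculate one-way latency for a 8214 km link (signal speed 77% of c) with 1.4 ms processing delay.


Speed = 0.77 * 3e5 km/s = 231000 km/s
Propagation delay = 8214 / 231000 = 0.0356 s = 35.5584 ms
Processing delay = 1.4 ms
Total one-way latency = 36.9584 ms


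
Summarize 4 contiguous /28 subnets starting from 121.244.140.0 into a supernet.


Original prefix: /28
Number of subnets: 4 = 2^2
New prefix = 28 - 2 = 26
Supernet: 121.244.140.0/26


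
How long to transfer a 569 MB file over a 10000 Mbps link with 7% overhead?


Effective throughput = 10000 * (1 - 7/100) = 9300 Mbps
File size in Mb = 569 * 8 = 4552 Mb
Time = 4552 / 9300
Time = 0.4895 seconds


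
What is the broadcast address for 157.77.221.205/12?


Network: 157.64.0.0/12
Host bits = 20
Set all host bits to 1:
Broadcast: 157.79.255.255


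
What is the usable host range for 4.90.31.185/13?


Network: 4.88.0.0
Broadcast: 4.95.255.255
First usable = network + 1
Last usable = broadcast - 1
Range: 4.88.0.1 to 4.95.255.254


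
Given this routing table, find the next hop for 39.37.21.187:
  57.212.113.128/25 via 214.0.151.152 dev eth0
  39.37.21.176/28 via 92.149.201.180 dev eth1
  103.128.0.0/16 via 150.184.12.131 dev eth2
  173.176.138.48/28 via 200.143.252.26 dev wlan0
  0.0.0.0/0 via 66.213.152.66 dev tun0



Longest prefix match for 39.37.21.187:
  /25 57.212.113.128: no
  /28 39.37.21.176: MATCH
  /16 103.128.0.0: no
  /28 173.176.138.48: no
  /0 0.0.0.0: MATCH
Selected: next-hop 92.149.201.180 via eth1 (matched /28)


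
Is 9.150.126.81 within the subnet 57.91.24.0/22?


Subnet network: 57.91.24.0
Test IP AND mask: 9.150.124.0
No, 9.150.126.81 is not in 57.91.24.0/22


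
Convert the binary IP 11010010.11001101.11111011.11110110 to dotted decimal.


11010010 = 210
11001101 = 205
11111011 = 251
11110110 = 246
IP: 210.205.251.246


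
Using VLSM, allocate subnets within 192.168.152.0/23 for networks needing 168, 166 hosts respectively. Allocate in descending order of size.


168 hosts -> /24 (254 usable): 192.168.152.0/24
166 hosts -> /24 (254 usable): 192.168.153.0/24
Allocation: 192.168.152.0/24 (168 hosts, 254 usable); 192.168.153.0/24 (166 hosts, 254 usable)


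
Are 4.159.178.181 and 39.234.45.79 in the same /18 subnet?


Mask: 255.255.192.0
4.159.178.181 AND mask = 4.159.128.0
39.234.45.79 AND mask = 39.234.0.0
No, different subnets (4.159.128.0 vs 39.234.0.0)


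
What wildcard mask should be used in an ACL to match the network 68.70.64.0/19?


Subnet mask: 255.255.224.0
Wildcard = 255.255.255.255 - subnet mask
255 - 255 = 0
255 - 255 = 0
255 - 224 = 31
255 - 0 = 255
Wildcard: 0.0.31.255


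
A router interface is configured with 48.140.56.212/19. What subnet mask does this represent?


/19 means 19 network bits, 13 host bits
Binary: 11111111111111111110000000000000
Mask: 255.255.224.0


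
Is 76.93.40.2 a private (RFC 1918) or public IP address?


RFC 1918 private ranges:
  10.0.0.0/8 (10.0.0.0 - 10.255.255.255)
  172.16.0.0/12 (172.16.0.0 - 172.31.255.255)
  192.168.0.0/16 (192.168.0.0 - 192.168.255.255)
Public (not in any RFC 1918 range)


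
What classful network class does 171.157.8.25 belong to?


First octet: 171
Binary: 10101011
10xxxxxx -> Class B (128-191)
Class B, default mask 255.255.0.0 (/16)


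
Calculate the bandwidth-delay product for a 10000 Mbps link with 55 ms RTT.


BDP = bandwidth * RTT
= 10000 Mbps * 55 ms
= 10000 * 1e6 * 55 / 1000 bits
= 550000000 bits
= 68750000 bytes
= 67138.6719 KB
BDP = 550000000 bits (68750000 bytes)


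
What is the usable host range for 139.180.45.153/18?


Network: 139.180.0.0
Broadcast: 139.180.63.255
First usable = network + 1
Last usable = broadcast - 1
Range: 139.180.0.1 to 139.180.63.254


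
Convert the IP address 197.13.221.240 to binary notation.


197 = 11000101
13 = 00001101
221 = 11011101
240 = 11110000
Binary: 11000101.00001101.11011101.11110000


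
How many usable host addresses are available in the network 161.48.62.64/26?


Host bits = 32 - 26 = 6
Total addresses = 2^6 = 64
Usable = total - 2 (network and broadcast)
Usable hosts: 62


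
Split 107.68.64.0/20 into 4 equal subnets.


New prefix = 20 + 2 = 22
Each subnet has 1024 addresses
  107.68.64.0/22
  107.68.68.0/22
  107.68.72.0/22
  107.68.76.0/22
Subnets: 107.68.64.0/22, 107.68.68.0/22, 107.68.72.0/22, 107.68.76.0/22


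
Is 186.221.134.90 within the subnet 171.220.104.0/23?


Subnet network: 171.220.104.0
Test IP AND mask: 186.221.134.0
No, 186.221.134.90 is not in 171.220.104.0/23


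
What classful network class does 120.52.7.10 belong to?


First octet: 120
Binary: 01111000
0xxxxxxx -> Class A (1-126)
Class A, default mask 255.0.0.0 (/8)


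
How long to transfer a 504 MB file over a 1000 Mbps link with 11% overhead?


Effective throughput = 1000 * (1 - 11/100) = 890 Mbps
File size in Mb = 504 * 8 = 4032 Mb
Time = 4032 / 890
Time = 4.5303 seconds


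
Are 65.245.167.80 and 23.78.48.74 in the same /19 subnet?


Mask: 255.255.224.0
65.245.167.80 AND mask = 65.245.160.0
23.78.48.74 AND mask = 23.78.32.0
No, different subnets (65.245.160.0 vs 23.78.32.0)


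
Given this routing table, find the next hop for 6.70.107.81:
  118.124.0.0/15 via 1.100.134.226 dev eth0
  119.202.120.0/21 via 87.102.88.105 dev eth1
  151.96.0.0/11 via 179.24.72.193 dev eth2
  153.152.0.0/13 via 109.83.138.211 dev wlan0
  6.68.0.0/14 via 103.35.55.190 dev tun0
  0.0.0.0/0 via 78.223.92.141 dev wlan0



Longest prefix match for 6.70.107.81:
  /15 118.124.0.0: no
  /21 119.202.120.0: no
  /11 151.96.0.0: no
  /13 153.152.0.0: no
  /14 6.68.0.0: MATCH
  /0 0.0.0.0: MATCH
Selected: next-hop 103.35.55.190 via tun0 (matched /14)


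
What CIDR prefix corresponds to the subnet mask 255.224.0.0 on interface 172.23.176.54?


Binary: 11111111.11100000.00000000.00000000
Count leading 1s
Prefix: /11


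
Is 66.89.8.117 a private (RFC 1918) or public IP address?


RFC 1918 private ranges:
  10.0.0.0/8 (10.0.0.0 - 10.255.255.255)
  172.16.0.0/12 (172.16.0.0 - 172.31.255.255)
  192.168.0.0/16 (192.168.0.0 - 192.168.255.255)
Public (not in any RFC 1918 range)


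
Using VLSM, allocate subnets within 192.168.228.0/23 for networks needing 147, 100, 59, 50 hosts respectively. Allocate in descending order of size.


147 hosts -> /24 (254 usable): 192.168.228.0/24
100 hosts -> /25 (126 usable): 192.168.229.0/25
59 hosts -> /26 (62 usable): 192.168.229.128/26
50 hosts -> /26 (62 usable): 192.168.229.192/26
Allocation: 192.168.228.0/24 (147 hosts, 254 usable); 192.168.229.0/25 (100 hosts, 126 usable); 192.168.229.128/26 (59 hosts, 62 usable); 192.168.229.192/26 (50 hosts, 62 usable)


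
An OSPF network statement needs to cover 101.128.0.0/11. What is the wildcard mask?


Subnet mask: 255.224.0.0
Wildcard = 255.255.255.255 - subnet mask
255 - 255 = 0
255 - 224 = 31
255 - 0 = 255
255 - 0 = 255
Wildcard: 0.31.255.255


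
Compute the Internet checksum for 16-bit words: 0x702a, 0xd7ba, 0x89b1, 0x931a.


Sum all words (with carry folding):
+ 0x702a = 0x702a
+ 0xd7ba = 0x47e5
+ 0x89b1 = 0xd196
+ 0x931a = 0x64b1
One's complement: ~0x64b1
Checksum = 0x9b4e


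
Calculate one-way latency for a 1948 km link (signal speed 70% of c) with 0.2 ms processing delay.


Speed = 0.7 * 3e5 km/s = 210000 km/s
Propagation delay = 1948 / 210000 = 0.0093 s = 9.2762 ms
Processing delay = 0.2 ms
Total one-way latency = 9.4762 ms


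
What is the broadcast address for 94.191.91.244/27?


Network: 94.191.91.224/27
Host bits = 5
Set all host bits to 1:
Broadcast: 94.191.91.255


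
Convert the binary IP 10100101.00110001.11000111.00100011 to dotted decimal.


10100101 = 165
00110001 = 49
11000111 = 199
00100011 = 35
IP: 165.49.199.35


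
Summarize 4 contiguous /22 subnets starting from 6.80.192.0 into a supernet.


Original prefix: /22
Number of subnets: 4 = 2^2
New prefix = 22 - 2 = 20
Supernet: 6.80.192.0/20


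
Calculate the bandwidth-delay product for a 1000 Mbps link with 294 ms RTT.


BDP = bandwidth * RTT
= 1000 Mbps * 294 ms
= 1000 * 1e6 * 294 / 1000 bits
= 294000000 bits
= 36750000 bytes
= 35888.6719 KB
BDP = 294000000 bits (36750000 bytes)


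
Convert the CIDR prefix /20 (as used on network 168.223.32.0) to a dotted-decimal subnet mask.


/20 means 20 network bits, 12 host bits
Binary: 11111111111111111111000000000000
Mask: 255.255.240.0


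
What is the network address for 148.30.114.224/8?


IP:   10010100.00011110.01110010.11100000
Mask: 11111111.00000000.00000000.00000000
AND operation:
Net:  10010100.00000000.00000000.00000000
Network: 148.0.0.0/8


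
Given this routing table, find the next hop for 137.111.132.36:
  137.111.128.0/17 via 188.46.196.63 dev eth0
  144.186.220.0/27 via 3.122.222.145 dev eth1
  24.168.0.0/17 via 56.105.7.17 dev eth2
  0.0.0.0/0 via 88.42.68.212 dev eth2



Longest prefix match for 137.111.132.36:
  /17 137.111.128.0: MATCH
  /27 144.186.220.0: no
  /17 24.168.0.0: no
  /0 0.0.0.0: MATCH
Selected: next-hop 188.46.196.63 via eth0 (matched /17)


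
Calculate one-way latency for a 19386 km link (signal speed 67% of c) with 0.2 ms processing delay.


Speed = 0.67 * 3e5 km/s = 201000 km/s
Propagation delay = 19386 / 201000 = 0.0964 s = 96.4478 ms
Processing delay = 0.2 ms
Total one-way latency = 96.6478 ms


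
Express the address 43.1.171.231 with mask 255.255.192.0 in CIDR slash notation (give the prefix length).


Binary: 11111111.11111111.11000000.00000000
Count leading 1s
Prefix: /18


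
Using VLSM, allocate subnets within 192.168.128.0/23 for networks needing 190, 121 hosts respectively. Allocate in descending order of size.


190 hosts -> /24 (254 usable): 192.168.128.0/24
121 hosts -> /25 (126 usable): 192.168.129.0/25
Allocation: 192.168.128.0/24 (190 hosts, 254 usable); 192.168.129.0/25 (121 hosts, 126 usable)


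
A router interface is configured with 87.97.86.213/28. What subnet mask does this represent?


/28 means 28 network bits, 4 host bits
Binary: 11111111111111111111111111110000
Mask: 255.255.255.240


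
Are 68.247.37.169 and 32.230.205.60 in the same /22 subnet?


Mask: 255.255.252.0
68.247.37.169 AND mask = 68.247.36.0
32.230.205.60 AND mask = 32.230.204.0
No, different subnets (68.247.36.0 vs 32.230.204.0)


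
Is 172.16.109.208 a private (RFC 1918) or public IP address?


RFC 1918 private ranges:
  10.0.0.0/8 (10.0.0.0 - 10.255.255.255)
  172.16.0.0/12 (172.16.0.0 - 172.31.255.255)
  192.168.0.0/16 (192.168.0.0 - 192.168.255.255)
Private (in 172.16.0.0/12)


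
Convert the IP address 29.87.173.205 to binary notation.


29 = 00011101
87 = 01010111
173 = 10101101
205 = 11001101
Binary: 00011101.01010111.10101101.11001101


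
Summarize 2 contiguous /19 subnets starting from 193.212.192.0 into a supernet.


Original prefix: /19
Number of subnets: 2 = 2^1
New prefix = 19 - 1 = 18
Supernet: 193.212.192.0/18


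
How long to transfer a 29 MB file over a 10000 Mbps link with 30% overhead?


Effective throughput = 10000 * (1 - 30/100) = 7000 Mbps
File size in Mb = 29 * 8 = 232 Mb
Time = 232 / 7000
Time = 0.0331 seconds


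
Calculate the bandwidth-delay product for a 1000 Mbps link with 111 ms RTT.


BDP = bandwidth * RTT
= 1000 Mbps * 111 ms
= 1000 * 1e6 * 111 / 1000 bits
= 111000000 bits
= 13875000 bytes
= 13549.8047 KB
BDP = 111000000 bits (13875000 bytes)


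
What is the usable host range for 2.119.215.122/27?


Network: 2.119.215.96
Broadcast: 2.119.215.127
First usable = network + 1
Last usable = broadcast - 1
Range: 2.119.215.97 to 2.119.215.126


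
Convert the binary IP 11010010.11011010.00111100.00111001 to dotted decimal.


11010010 = 210
11011010 = 218
00111100 = 60
00111001 = 57
IP: 210.218.60.57


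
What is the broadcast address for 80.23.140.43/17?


Network: 80.23.128.0/17
Host bits = 15
Set all host bits to 1:
Broadcast: 80.23.255.255


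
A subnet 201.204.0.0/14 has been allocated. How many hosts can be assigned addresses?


Host bits = 32 - 14 = 18
Total addresses = 2^18 = 262144
Usable = total - 2 (network and broadcast)
Usable hosts: 262142


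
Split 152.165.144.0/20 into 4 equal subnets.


New prefix = 20 + 2 = 22
Each subnet has 1024 addresses
  152.165.144.0/22
  152.165.148.0/22
  152.165.152.0/22
  152.165.156.0/22
Subnets: 152.165.144.0/22, 152.165.148.0/22, 152.165.152.0/22, 152.165.156.0/22


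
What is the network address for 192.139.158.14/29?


IP:   11000000.10001011.10011110.00001110
Mask: 11111111.11111111.11111111.11111000
AND operation:
Net:  11000000.10001011.10011110.00001000
Network: 192.139.158.8/29


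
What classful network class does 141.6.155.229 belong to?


First octet: 141
Binary: 10001101
10xxxxxx -> Class B (128-191)
Class B, default mask 255.255.0.0 (/16)


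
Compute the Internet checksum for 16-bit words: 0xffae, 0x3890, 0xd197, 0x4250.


Sum all words (with carry folding):
+ 0xffae = 0xffae
+ 0x3890 = 0x383f
+ 0xd197 = 0x09d7
+ 0x4250 = 0x4c27
One's complement: ~0x4c27
Checksum = 0xb3d8


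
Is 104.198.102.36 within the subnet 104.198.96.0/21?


Subnet network: 104.198.96.0
Test IP AND mask: 104.198.96.0
Yes, 104.198.102.36 is in 104.198.96.0/21


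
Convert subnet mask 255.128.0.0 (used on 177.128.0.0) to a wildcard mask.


Subnet mask: 255.128.0.0
Wildcard = 255.255.255.255 - subnet mask
255 - 255 = 0
255 - 128 = 127
255 - 0 = 255
255 - 0 = 255
Wildcard: 0.127.255.255


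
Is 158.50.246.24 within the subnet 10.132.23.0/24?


Subnet network: 10.132.23.0
Test IP AND mask: 158.50.246.0
No, 158.50.246.24 is not in 10.132.23.0/24


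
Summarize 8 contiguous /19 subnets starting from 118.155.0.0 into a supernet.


Original prefix: /19
Number of subnets: 8 = 2^3
New prefix = 19 - 3 = 16
Supernet: 118.155.0.0/16


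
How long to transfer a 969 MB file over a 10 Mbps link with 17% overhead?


Effective throughput = 10 * (1 - 17/100) = 8.3 Mbps
File size in Mb = 969 * 8 = 7752 Mb
Time = 7752 / 8.3
Time = 933.9759 seconds


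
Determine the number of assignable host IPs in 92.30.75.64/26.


Host bits = 32 - 26 = 6
Total addresses = 2^6 = 64
Usable = total - 2 (network and broadcast)
Usable hosts: 62


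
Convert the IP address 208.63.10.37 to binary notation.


208 = 11010000
63 = 00111111
10 = 00001010
37 = 00100101
Binary: 11010000.00111111.00001010.00100101


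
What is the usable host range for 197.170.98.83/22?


Network: 197.170.96.0
Broadcast: 197.170.99.255
First usable = network + 1
Last usable = broadcast - 1
Range: 197.170.96.1 to 197.170.99.254


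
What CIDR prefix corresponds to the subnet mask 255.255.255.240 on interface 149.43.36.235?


Binary: 11111111.11111111.11111111.11110000
Count leading 1s
Prefix: /28


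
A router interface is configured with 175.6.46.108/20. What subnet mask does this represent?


/20 means 20 network bits, 12 host bits
Binary: 11111111111111111111000000000000
Mask: 255.255.240.0


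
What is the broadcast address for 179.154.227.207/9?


Network: 179.128.0.0/9
Host bits = 23
Set all host bits to 1:
Broadcast: 179.255.255.255


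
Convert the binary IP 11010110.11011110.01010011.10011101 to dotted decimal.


11010110 = 214
11011110 = 222
01010011 = 83
10011101 = 157
IP: 214.222.83.157


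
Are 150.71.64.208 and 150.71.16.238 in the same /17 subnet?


Mask: 255.255.128.0
150.71.64.208 AND mask = 150.71.0.0
150.71.16.238 AND mask = 150.71.0.0
Yes, same subnet (150.71.0.0)


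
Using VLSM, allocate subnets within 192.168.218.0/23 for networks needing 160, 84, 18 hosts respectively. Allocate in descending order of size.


160 hosts -> /24 (254 usable): 192.168.218.0/24
84 hosts -> /25 (126 usable): 192.168.219.0/25
18 hosts -> /27 (30 usable): 192.168.219.128/27
Allocation: 192.168.218.0/24 (160 hosts, 254 usable); 192.168.219.0/25 (84 hosts, 126 usable); 192.168.219.128/27 (18 hosts, 30 usable)


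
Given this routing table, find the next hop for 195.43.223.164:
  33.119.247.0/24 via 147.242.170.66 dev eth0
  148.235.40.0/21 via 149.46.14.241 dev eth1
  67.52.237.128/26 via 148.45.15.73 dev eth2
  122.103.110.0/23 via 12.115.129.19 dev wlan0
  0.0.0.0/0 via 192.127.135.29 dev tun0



Longest prefix match for 195.43.223.164:
  /24 33.119.247.0: no
  /21 148.235.40.0: no
  /26 67.52.237.128: no
  /23 122.103.110.0: no
  /0 0.0.0.0: MATCH
Selected: next-hop 192.127.135.29 via tun0 (matched /0)


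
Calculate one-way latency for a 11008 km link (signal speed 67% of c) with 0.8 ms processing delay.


Speed = 0.67 * 3e5 km/s = 201000 km/s
Propagation delay = 11008 / 201000 = 0.0548 s = 54.7662 ms
Processing delay = 0.8 ms
Total one-way latency = 55.5662 ms


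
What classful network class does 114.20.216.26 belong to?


First octet: 114
Binary: 01110010
0xxxxxxx -> Class A (1-126)
Class A, default mask 255.0.0.0 (/8)


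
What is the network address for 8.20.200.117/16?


IP:   00001000.00010100.11001000.01110101
Mask: 11111111.11111111.00000000.00000000
AND operation:
Net:  00001000.00010100.00000000.00000000
Network: 8.20.0.0/16


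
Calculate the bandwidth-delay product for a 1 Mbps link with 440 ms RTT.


BDP = bandwidth * RTT
= 1 Mbps * 440 ms
= 1 * 1e6 * 440 / 1000 bits
= 440000 bits
= 55000 bytes
= 53.7109 KB
BDP = 440000 bits (55000 bytes)


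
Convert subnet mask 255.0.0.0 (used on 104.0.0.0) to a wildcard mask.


Subnet mask: 255.0.0.0
Wildcard = 255.255.255.255 - subnet mask
255 - 255 = 0
255 - 0 = 255
255 - 0 = 255
255 - 0 = 255
Wildcard: 0.255.255.255


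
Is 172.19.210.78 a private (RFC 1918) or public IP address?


RFC 1918 private ranges:
  10.0.0.0/8 (10.0.0.0 - 10.255.255.255)
  172.16.0.0/12 (172.16.0.0 - 172.31.255.255)
  192.168.0.0/16 (192.168.0.0 - 192.168.255.255)
Private (in 172.16.0.0/12)


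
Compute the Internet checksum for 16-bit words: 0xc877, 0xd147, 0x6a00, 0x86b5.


Sum all words (with carry folding):
+ 0xc877 = 0xc877
+ 0xd147 = 0x99bf
+ 0x6a00 = 0x03c0
+ 0x86b5 = 0x8a75
One's complement: ~0x8a75
Checksum = 0x758a


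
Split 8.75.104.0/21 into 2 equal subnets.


New prefix = 21 + 1 = 22
Each subnet has 1024 addresses
  8.75.104.0/22
  8.75.108.0/22
Subnets: 8.75.104.0/22, 8.75.108.0/22


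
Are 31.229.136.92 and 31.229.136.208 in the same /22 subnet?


Mask: 255.255.252.0
31.229.136.92 AND mask = 31.229.136.0
31.229.136.208 AND mask = 31.229.136.0
Yes, same subnet (31.229.136.0)


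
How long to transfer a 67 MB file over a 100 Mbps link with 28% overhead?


Effective throughput = 100 * (1 - 28/100) = 72 Mbps
File size in Mb = 67 * 8 = 536 Mb
Time = 536 / 72
Time = 7.4444 seconds


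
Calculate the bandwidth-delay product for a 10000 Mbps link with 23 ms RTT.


BDP = bandwidth * RTT
= 10000 Mbps * 23 ms
= 10000 * 1e6 * 23 / 1000 bits
= 230000000 bits
= 28750000 bytes
= 28076.1719 KB
BDP = 230000000 bits (28750000 bytes)


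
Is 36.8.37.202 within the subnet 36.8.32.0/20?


Subnet network: 36.8.32.0
Test IP AND mask: 36.8.32.0
Yes, 36.8.37.202 is in 36.8.32.0/20


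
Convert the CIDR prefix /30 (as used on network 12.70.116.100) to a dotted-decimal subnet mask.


/30 means 30 network bits, 2 host bits
Binary: 11111111111111111111111111111100
Mask: 255.255.255.252


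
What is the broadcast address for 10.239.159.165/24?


Network: 10.239.159.0/24
Host bits = 8
Set all host bits to 1:
Broadcast: 10.239.159.255


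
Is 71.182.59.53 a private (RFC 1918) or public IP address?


RFC 1918 private ranges:
  10.0.0.0/8 (10.0.0.0 - 10.255.255.255)
  172.16.0.0/12 (172.16.0.0 - 172.31.255.255)
  192.168.0.0/16 (192.168.0.0 - 192.168.255.255)
Public (not in any RFC 1918 range)


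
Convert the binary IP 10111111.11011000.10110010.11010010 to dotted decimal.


10111111 = 191
11011000 = 216
10110010 = 178
11010010 = 210
IP: 191.216.178.210


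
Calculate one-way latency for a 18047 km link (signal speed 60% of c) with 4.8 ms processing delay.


Speed = 0.6 * 3e5 km/s = 180000 km/s
Propagation delay = 18047 / 180000 = 0.1003 s = 100.2611 ms
Processing delay = 4.8 ms
Total one-way latency = 105.0611 ms


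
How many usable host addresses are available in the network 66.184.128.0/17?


Host bits = 32 - 17 = 15
Total addresses = 2^15 = 32768
Usable = total - 2 (network and broadcast)
Usable hosts: 32766


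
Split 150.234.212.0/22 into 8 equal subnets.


New prefix = 22 + 3 = 25
Each subnet has 128 addresses
  150.234.212.0/25
  150.234.212.128/25
  150.234.213.0/25
  150.234.213.128/25
  150.234.214.0/25
  150.234.214.128/25
  150.234.215.0/25
  150.234.215.128/25
Subnets: 150.234.212.0/25, 150.234.212.128/25, 150.234.213.0/25, 150.234.213.128/25, 150.234.214.0/25, 150.234.214.128/25, 150.234.215.0/25, 150.234.215.128/25


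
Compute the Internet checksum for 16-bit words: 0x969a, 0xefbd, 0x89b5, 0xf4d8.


Sum all words (with carry folding):
+ 0x969a = 0x969a
+ 0xefbd = 0x8658
+ 0x89b5 = 0x100e
+ 0xf4d8 = 0x04e7
One's complement: ~0x04e7
Checksum = 0xfb18


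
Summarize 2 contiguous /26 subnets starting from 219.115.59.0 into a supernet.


Original prefix: /26
Number of subnets: 2 = 2^1
New prefix = 26 - 1 = 25
Supernet: 219.115.59.0/25


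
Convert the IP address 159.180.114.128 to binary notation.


159 = 10011111
180 = 10110100
114 = 01110010
128 = 10000000
Binary: 10011111.10110100.01110010.10000000


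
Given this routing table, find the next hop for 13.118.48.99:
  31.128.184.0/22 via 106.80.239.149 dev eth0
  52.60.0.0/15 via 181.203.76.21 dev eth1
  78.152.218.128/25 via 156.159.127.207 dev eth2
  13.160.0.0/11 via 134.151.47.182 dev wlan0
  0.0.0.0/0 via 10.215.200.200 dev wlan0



Longest prefix match for 13.118.48.99:
  /22 31.128.184.0: no
  /15 52.60.0.0: no
  /25 78.152.218.128: no
  /11 13.160.0.0: no
  /0 0.0.0.0: MATCH
Selected: next-hop 10.215.200.200 via wlan0 (matched /0)


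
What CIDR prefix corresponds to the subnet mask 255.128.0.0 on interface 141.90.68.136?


Binary: 11111111.10000000.00000000.00000000
Count leading 1s
Prefix: /9


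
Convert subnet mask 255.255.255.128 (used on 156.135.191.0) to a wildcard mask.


Subnet mask: 255.255.255.128
Wildcard = 255.255.255.255 - subnet mask
255 - 255 = 0
255 - 255 = 0
255 - 255 = 0
255 - 128 = 127
Wildcard: 0.0.0.127


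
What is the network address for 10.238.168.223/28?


IP:   00001010.11101110.10101000.11011111
Mask: 11111111.11111111.11111111.11110000
AND operation:
Net:  00001010.11101110.10101000.11010000
Network: 10.238.168.208/28


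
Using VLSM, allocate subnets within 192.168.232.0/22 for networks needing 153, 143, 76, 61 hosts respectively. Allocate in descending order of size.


153 hosts -> /24 (254 usable): 192.168.232.0/24
143 hosts -> /24 (254 usable): 192.168.233.0/24
76 hosts -> /25 (126 usable): 192.168.234.0/25
61 hosts -> /26 (62 usable): 192.168.234.128/26
Allocation: 192.168.232.0/24 (153 hosts, 254 usable); 192.168.233.0/24 (143 hosts, 254 usable); 192.168.234.0/25 (76 hosts, 126 usable); 192.168.234.128/26 (61 hosts, 62 usable)


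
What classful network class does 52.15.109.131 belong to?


First octet: 52
Binary: 00110100
0xxxxxxx -> Class A (1-126)
Class A, default mask 255.0.0.0 (/8)


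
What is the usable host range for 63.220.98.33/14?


Network: 63.220.0.0
Broadcast: 63.223.255.255
First usable = network + 1
Last usable = broadcast - 1
Range: 63.220.0.1 to 63.223.255.254


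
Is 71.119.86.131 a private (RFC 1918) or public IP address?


RFC 1918 private ranges:
  10.0.0.0/8 (10.0.0.0 - 10.255.255.255)
  172.16.0.0/12 (172.16.0.0 - 172.31.255.255)
  192.168.0.0/16 (192.168.0.0 - 192.168.255.255)
Public (not in any RFC 1918 range)


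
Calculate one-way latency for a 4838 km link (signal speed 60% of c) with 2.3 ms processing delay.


Speed = 0.6 * 3e5 km/s = 180000 km/s
Propagation delay = 4838 / 180000 = 0.0269 s = 26.8778 ms
Processing delay = 2.3 ms
Total one-way latency = 29.1778 ms
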